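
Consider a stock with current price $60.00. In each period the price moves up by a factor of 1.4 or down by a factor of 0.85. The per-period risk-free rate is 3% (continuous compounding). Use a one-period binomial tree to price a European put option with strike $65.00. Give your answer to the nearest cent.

$9.13

Risk-neutral probability p = (e^0.03 − 0.85)/(1.4 − 0.85) = 0.1805/0.5500 = 0.3281
Terminal stock prices: S_u = 84, S_d = 51
Terminal payoffs (K − S): max(-19, 0) = 0, max(14, 0) = 14
Node 0 (S = 60): V_0 = e^(−0.03)·[0.3281·0.0000 + 0.6719·14.0000] = 9.1286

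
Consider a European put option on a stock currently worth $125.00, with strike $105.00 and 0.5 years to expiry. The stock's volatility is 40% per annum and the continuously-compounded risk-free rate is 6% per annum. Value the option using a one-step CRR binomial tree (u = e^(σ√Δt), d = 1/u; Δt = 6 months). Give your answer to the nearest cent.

$5.42

CRR parameters: u = e^(σ√Δt) = e^(0.4·√0.5) = 1.3269, d = 1/u = 0.7536
Per-period rate: rΔt = 0.06·0.5 = 0.03, so R = e^0.03 = 1.0305
Risk-neutral probability p = (e^0.03 − 0.7536)/(1.3269 − 0.7536) = 0.2768/0.5733 = 0.4829
Terminal stock prices: S_u = 165.9, S_d = 94.2
Terminal payoffs (K − S): max(-60.86, 0) = 0, max(10.8, 0) = 10.8
Node 0 (S = 125): V_0 = e^(−0.03)·[0.4829·0.0000 + 0.5171·10.7952] = 5.4174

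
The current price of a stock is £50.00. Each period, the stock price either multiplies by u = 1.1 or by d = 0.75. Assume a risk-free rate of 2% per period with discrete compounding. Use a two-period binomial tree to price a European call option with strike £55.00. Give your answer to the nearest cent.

£3.15

Risk-neutral probability p = (1 + 0.02 − 0.75)/(1.1 − 0.75) = 0.2700/0.3500 = 0.7714
Terminal stock prices: S_uu = 60.5, S_ud = 41.25, S_dd = 28.12
Terminal payoffs (S − K): max(5.5, 0) = 5.5, max(-13.75, 0) = 0, max(-26.88, 0) = 0
Node u (S = 55): V_u = 1/1.02·[0.7714·5.5000 + 0.2286·0.0000] = 4.1597
Node d (S = 37.5): V_d = 1/1.02·[0.7714·0.0000 + 0.2286·0.0000] = 0.0000
Node 0 (S = 50): V_0 = 1/1.02·[0.7714·4.1597 + 0.2286·0.0000] = 3.1460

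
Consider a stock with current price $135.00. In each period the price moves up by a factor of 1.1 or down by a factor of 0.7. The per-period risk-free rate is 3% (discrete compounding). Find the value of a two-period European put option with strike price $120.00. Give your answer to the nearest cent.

$5.92

Risk-neutral probability p = (1 + 0.03 − 0.7)/(1.1 − 0.7) = 0.3300/0.4000 = 0.8250
Terminal stock prices: S_uu = 163.4, S_ud = 103.9, S_dd = 66.15
Terminal payoffs (K − S): max(-43.35, 0) = 0, max(16.05, 0) = 16.05, max(53.85, 0) = 53.85
Node u (S = 148.5): V_u = 1/1.03·[0.8250·0.0000 + 0.1750·16.0500] = 2.7269
Node d (S = 94.5): V_d = 1/1.03·[0.8250·16.0500 + 0.1750·53.8500] = 22.0049
Node 0 (S = 135): V_0 = 1/1.03·[0.8250·2.7269 + 0.1750·22.0049] = 5.9229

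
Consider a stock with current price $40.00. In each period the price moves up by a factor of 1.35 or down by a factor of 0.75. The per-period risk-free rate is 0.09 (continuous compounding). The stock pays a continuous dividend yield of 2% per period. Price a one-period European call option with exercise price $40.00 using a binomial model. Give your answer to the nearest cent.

$6.88

Per-period risk-free factor R = e^0.09 = 1.0942; dividend-adjusted growth = e^(0.09−0.02) = 1.0725.
Risk-neutral probability p = (1.0725 − 0.75)/(1.35 − 0.75) = 0.3225/0.6000 = 0.5375
Terminal stock prices: S_u = 54, S_d = 30
Terminal payoffs (S − K): max(14, 0) = 14, max(-10, 0) = 0
Node 0 (S = 40): V_0 = e^(−0.09)·[0.5375·14.0000 + 0.4625·0.0000] = 6.8775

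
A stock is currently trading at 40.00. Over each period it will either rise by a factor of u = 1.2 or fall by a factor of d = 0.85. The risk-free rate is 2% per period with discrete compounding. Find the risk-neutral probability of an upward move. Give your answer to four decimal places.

p = 0.4857

Risk-neutral probability p = (1 + 0.02 − 0.85)/(1.2 − 0.85) = 0.1700/0.3500 = 0.4857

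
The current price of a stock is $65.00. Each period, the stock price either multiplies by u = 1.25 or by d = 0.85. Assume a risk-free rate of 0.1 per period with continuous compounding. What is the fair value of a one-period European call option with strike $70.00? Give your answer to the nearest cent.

Risk-neutral probability p = (e^0.1 − 0.85)/(1.25 − 0.85) = 0.2552/0.4000 = 0.6379
Terminal stock prices: S_u = 81.25, S_d = 55.25
Terminal payoffs (S − K): max(11.25, 0) = 11.25, max(-14.75, 0) = 0
Node 0 (S = 65): V_0 = e^(−0.1)·[0.6379·11.2500 + 0.3621·0.0000] = 6.4937

$6.49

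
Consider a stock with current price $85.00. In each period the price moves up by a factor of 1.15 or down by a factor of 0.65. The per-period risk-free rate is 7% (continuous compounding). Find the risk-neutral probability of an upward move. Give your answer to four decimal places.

p = 0.8450

Risk-neutral probability p = (e^0.07 − 0.65)/(1.15 − 0.65) = 0.4225/0.5000 = 0.8450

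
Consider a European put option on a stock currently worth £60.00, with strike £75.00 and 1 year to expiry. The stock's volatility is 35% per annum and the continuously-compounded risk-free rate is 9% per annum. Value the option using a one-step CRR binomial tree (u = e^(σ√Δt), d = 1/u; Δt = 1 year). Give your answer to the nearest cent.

CRR parameters: u = e^(σ√Δt) = e^(0.35·√1) = 1.4191, d = 1/u = 0.7047
Per-period rate: rΔt = 0.09·1 = 0.09, so R = e^0.09 = 1.0942
Risk-neutral probability p = (e^0.09 − 0.7047)/(1.4191 − 0.7047) = 0.3895/0.7144 = 0.5452
Terminal stock prices: S_u = 85.14, S_d = 42.28
Terminal payoffs (K − S): max(-10.14, 0) = 0, max(32.72, 0) = 32.72
Node 0 (S = 60): V_0 = e^(−0.09)·[0.5452·0.0000 + 0.4548·32.7187] = 13.5995

£13.60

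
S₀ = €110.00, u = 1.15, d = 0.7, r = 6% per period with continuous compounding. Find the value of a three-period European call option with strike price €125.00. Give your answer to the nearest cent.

Risk-neutral probability p = (e^0.06 − 0.7)/(1.15 − 0.7) = 0.3618/0.4500 = 0.8041
Terminal stock prices: S_uuu = 167.3, S_uud = 101.8, S_udd = 61.98, S_ddd = 37.73
Terminal payoffs (S − K): max(42.3, 0) = 42.3, max(-23.17, 0) = 0, max(-63.02, 0) = 0, max(-87.27, 0) = 0
Node uu (S = 145.5): V_uu = e^(−0.06)·[0.8041·42.2962 + 0.1959·0.0000] = 32.0291
Node ud (S = 88.55): V_ud = e^(−0.06)·[0.8041·0.0000 + 0.1959·0.0000] = 0.0000
Node dd (S = 53.9): V_dd = e^(−0.06)·[0.8041·0.0000 + 0.1959·0.0000] = 0.0000
Node u (S = 126.5): V_u = e^(−0.06)·[0.8041·32.0291 + 0.1959·0.0000] = 24.2542
Node d (S = 77): V_d = e^(−0.06)·[0.8041·0.0000 + 0.1959·0.0000] = 0.0000
Node 0 (S = 110): V_0 = e^(−0.06)·[0.8041·24.2542 + 0.1959·0.0000] = 18.3666

€18.37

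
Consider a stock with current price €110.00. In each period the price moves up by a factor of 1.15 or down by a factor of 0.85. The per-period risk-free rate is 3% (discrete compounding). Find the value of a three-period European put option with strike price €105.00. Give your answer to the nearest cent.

€5.78

Risk-neutral probability p = (1 + 0.03 − 0.85)/(1.15 − 0.85) = 0.1800/0.3000 = 0.6000
Terminal stock prices: S_uuu = 167.3, S_uud = 123.7, S_udd = 91.4, S_ddd = 67.55
Terminal payoffs (K − S): max(-62.3, 0) = 0, max(-18.65, 0) = 0, max(13.6, 0) = 13.6, max(37.45, 0) = 37.45
Node uu (S = 145.5): V_uu = 1/1.03·[0.6000·0.0000 + 0.4000·0.0000] = 0.0000
Node ud (S = 107.5): V_ud = 1/1.03·[0.6000·0.0000 + 0.4000·13.6038] = 5.2830
Node dd (S = 79.47): V_dd = 1/1.03·[0.6000·13.6038 + 0.4000·37.4463] = 22.4667
Node u (S = 126.5): V_u = 1/1.03·[0.6000·0.0000 + 0.4000·5.2830] = 2.0517
Node d (S = 93.5): V_d = 1/1.03·[0.6000·5.2830 + 0.4000·22.4667] = 11.8024
Node 0 (S = 110): V_0 = 1/1.03·[0.6000·2.0517 + 0.4000·11.8024] = 5.7786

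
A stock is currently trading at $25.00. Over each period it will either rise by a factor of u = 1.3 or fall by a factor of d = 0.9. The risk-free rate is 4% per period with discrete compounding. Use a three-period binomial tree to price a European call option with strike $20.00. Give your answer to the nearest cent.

$7.65

Risk-neutral probability p = (1 + 0.04 − 0.9)/(1.3 − 0.9) = 0.1400/0.4000 = 0.3500
Terminal stock prices: S_uuu = 54.93, S_uud = 38.03, S_udd = 26.33, S_ddd = 18.23
Terminal payoffs (S − K): max(34.93, 0) = 34.93, max(18.03, 0) = 18.03, max(6.325, 0) = 6.325, max(-1.775, 0) = 0
Node uu (S = 42.25): V_uu = 1/1.04·[0.3500·34.9250 + 0.6500·18.0250] = 23.0192
Node ud (S = 29.25): V_ud = 1/1.04·[0.3500·18.0250 + 0.6500·6.3250] = 10.0192
Node dd (S = 20.25): V_dd = 1/1.04·[0.3500·6.3250 + 0.6500·0.0000] = 2.1286
Node u (S = 32.5): V_u = 1/1.04·[0.3500·23.0192 + 0.6500·10.0192] = 14.0089
Node d (S = 22.5): V_d = 1/1.04·[0.3500·10.0192 + 0.6500·2.1286] = 4.7022
Node 0 (S = 25): V_0 = 1/1.04·[0.3500·14.0089 + 0.6500·4.7022] = 7.6534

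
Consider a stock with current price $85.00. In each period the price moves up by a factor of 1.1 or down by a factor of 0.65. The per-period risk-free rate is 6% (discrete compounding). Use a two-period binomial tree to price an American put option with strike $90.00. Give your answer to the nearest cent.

Risk-neutral probability p = (1 + 0.06 − 0.65)/(1.1 − 0.65) = 0.4100/0.4500 = 0.9111
Terminal stock prices: S_uu = 102.9, S_ud = 60.78, S_dd = 35.91
Terminal payoffs (K − S): max(-12.85, 0) = 0, max(29.22, 0) = 29.22, max(54.09, 0) = 54.09
Node u (S = 93.5): continuation = 1/1.06·[0.9111·0.0000 + 0.0889·29.2250] = 2.4507; exercise value = 0.0000 ≤ continuation, so V_u = 2.4507
Node d (S = 55.25): continuation = 1/1.06·[0.9111·29.2250 + 0.0889·54.0875] = 29.6557; exercise value = 34.7500 > continuation, so V_d = 34.7500 (exercise)
Node 0 (S = 85): continuation = 1/1.06·[0.9111·2.4507 + 0.0889·34.7500] = 5.0205; exercise value = 5.0000 ≤ continuation, so V_0 = 5.0205

$5.02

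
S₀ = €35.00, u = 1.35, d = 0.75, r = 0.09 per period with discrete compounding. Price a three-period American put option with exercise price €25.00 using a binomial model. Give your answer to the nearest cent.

€0.84

Risk-neutral probability p = (1 + 0.09 − 0.75)/(1.35 − 0.75) = 0.3400/0.6000 = 0.5667
Terminal stock prices: S_uuu = 86.11, S_uud = 47.84, S_udd = 26.58, S_ddd = 14.77
Terminal payoffs (K − S): max(-61.11, 0) = 0, max(-22.84, 0) = 0, max(-1.578, 0) = 0, max(10.23, 0) = 10.23
Node uu (S = 63.79): continuation = 1/1.09·[0.5667·0.0000 + 0.4333·0.0000] = 0.0000; exercise value = 0.0000 ≤ continuation, so V_uu = 0.0000
Node ud (S = 35.44): continuation = 1/1.09·[0.5667·0.0000 + 0.4333·0.0000] = 0.0000; exercise value = 0.0000 ≤ continuation, so V_ud = 0.0000
Node dd (S = 19.69): continuation = 1/1.09·[0.5667·0.0000 + 0.4333·10.2344] = 4.0687; exercise value = 5.3125 > continuation, so V_dd = 5.3125 (exercise)
Node u (S = 47.25): continuation = 1/1.09·[0.5667·0.0000 + 0.4333·0.0000] = 0.0000; exercise value = 0.0000 ≤ continuation, so V_u = 0.0000
Node d (S = 26.25): continuation = 1/1.09·[0.5667·0.0000 + 0.4333·5.3125] = 2.1120; exercise value = 0.0000 ≤ continuation, so V_d = 2.1120
Node 0 (S = 35): continuation = 1/1.09·[0.5667·0.0000 + 0.4333·2.1120] = 0.8396; exercise value = 0.0000 ≤ continuation, so V_0 = 0.8396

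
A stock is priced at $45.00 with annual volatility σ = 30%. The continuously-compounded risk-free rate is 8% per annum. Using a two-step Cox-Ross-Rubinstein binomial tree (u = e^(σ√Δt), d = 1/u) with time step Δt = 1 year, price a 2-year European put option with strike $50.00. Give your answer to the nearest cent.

$6.23

CRR parameters: u = e^(σ√Δt) = e^(0.3·√1) = 1.3499, d = 1/u = 0.7408
Per-period rate: rΔt = 0.08·1 = 0.08, so R = e^0.08 = 1.0833
Risk-neutral probability p = (e^0.08 − 0.7408)/(1.3499 − 0.7408) = 0.3425/0.6090 = 0.5623
Terminal stock prices: S_uu = 82, S_ud = 45, S_dd = 24.7
Terminal payoffs (K − S): max(-32, 0) = 0, max(5, 0) = 5, max(25.3, 0) = 25.3
Node u (S = 60.74): V_u = e^(−0.08)·[0.5623·0.0000 + 0.4377·5.0000] = 2.0202
Node d (S = 33.34): V_d = e^(−0.08)·[0.5623·5.0000 + 0.4377·25.3035] = 12.8190
Node 0 (S = 45): V_0 = e^(−0.08)·[0.5623·2.0202 + 0.4377·12.8190] = 6.2280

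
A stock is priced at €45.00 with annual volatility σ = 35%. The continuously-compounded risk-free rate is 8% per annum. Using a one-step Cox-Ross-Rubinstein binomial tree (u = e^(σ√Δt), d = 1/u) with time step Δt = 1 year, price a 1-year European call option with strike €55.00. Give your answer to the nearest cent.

€4.33

CRR parameters: u = e^(σ√Δt) = e^(0.35·√1) = 1.4191, d = 1/u = 0.7047
Per-period rate: rΔt = 0.08·1 = 0.08, so R = e^0.08 = 1.0833
Risk-neutral probability p = (e^0.08 − 0.7047)/(1.4191 − 0.7047) = 0.3786/0.7144 = 0.5300
Terminal stock prices: S_u = 63.86, S_d = 31.71
Terminal payoffs (S − K): max(8.858, 0) = 8.858, max(-23.29, 0) = 0
Node 0 (S = 45): V_0 = e^(−0.08)·[0.5300·8.8580 + 0.4700·0.0000] = 4.3336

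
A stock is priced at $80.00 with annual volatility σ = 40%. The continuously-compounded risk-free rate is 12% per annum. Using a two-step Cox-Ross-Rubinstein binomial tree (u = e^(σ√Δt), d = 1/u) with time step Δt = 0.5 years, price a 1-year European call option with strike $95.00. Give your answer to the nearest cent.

$11.75

CRR parameters: u = e^(σ√Δt) = e^(0.4·√0.5) = 1.3269, d = 1/u = 0.7536
Per-period rate: rΔt = 0.12·0.5 = 0.06, so R = e^0.06 = 1.0618
Risk-neutral probability p = (e^0.06 − 0.7536)/(1.3269 − 0.7536) = 0.3082/0.5733 = 0.5376
Terminal stock prices: S_uu = 140.9, S_ud = 80, S_dd = 45.44
Terminal payoffs (S − K): max(45.85, 0) = 45.85, max(-15, 0) = 0, max(-49.56, 0) = 0
Node u (S = 106.2): V_u = e^(−0.06)·[0.5376·45.8523 + 0.4624·0.0000] = 23.2158
Node d (S = 60.29): V_d = e^(−0.06)·[0.5376·0.0000 + 0.4624·0.0000] = 0.0000
Node 0 (S = 80): V_0 = e^(−0.06)·[0.5376·23.2158 + 0.4624·0.0000] = 11.7545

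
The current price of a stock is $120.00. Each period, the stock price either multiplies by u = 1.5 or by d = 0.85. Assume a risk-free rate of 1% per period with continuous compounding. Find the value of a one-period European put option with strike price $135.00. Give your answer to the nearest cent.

$24.63

Risk-neutral probability p = (e^0.01 − 0.85)/(1.5 − 0.85) = 0.1601/0.6500 = 0.2462
Terminal stock prices: S_u = 180, S_d = 102
Terminal payoffs (K − S): max(-45, 0) = 0, max(33, 0) = 33
Node 0 (S = 120): V_0 = e^(−0.01)·[0.2462·0.0000 + 0.7538·33.0000] = 24.6269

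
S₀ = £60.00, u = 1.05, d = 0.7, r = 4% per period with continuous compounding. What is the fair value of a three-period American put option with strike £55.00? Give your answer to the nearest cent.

Risk-neutral probability p = (e^0.04 − 0.7)/(1.05 − 0.7) = 0.3408/0.3500 = 0.9737
Terminal stock prices: S_uuu = 69.46, S_uud = 46.3, S_udd = 30.87, S_ddd = 20.58
Terminal payoffs (K − S): max(-14.46, 0) = 0, max(8.695, 0) = 8.695, max(24.13, 0) = 24.13, max(34.42, 0) = 34.42
Node uu (S = 66.15): continuation = e^(−0.04)·[0.9737·0.0000 + 0.0263·8.6950] = 0.2193; exercise value = 0.0000 ≤ continuation, so V_uu = 0.2193
Node ud (S = 44.1): continuation = e^(−0.04)·[0.9737·8.6950 + 0.0263·24.1300] = 8.7434; exercise value = 10.9000 > continuation, so V_ud = 10.9000 (exercise)
Node dd (S = 29.4): continuation = e^(−0.04)·[0.9737·24.1300 + 0.0263·34.4200] = 23.4434; exercise value = 25.6000 > continuation, so V_dd = 25.6000 (exercise)
Node u (S = 63): continuation = e^(−0.04)·[0.9737·0.2193 + 0.0263·10.9000] = 0.4802; exercise value = 0.0000 ≤ continuation, so V_u = 0.4802
Node d (S = 42): continuation = e^(−0.04)·[0.9737·10.9000 + 0.0263·25.6000] = 10.8434; exercise value = 13.0000 > continuation, so V_d = 13.0000 (exercise)
Node 0 (S = 60): continuation = e^(−0.04)·[0.9737·0.4802 + 0.0263·13.0000] = 0.7772; exercise value = 0.0000 ≤ continuation, so V_0 = 0.7772

£0.78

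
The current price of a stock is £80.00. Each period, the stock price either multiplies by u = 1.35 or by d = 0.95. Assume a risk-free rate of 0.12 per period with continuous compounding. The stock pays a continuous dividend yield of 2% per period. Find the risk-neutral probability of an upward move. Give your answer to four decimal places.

Per-period risk-free factor R = e^0.12 = 1.1275; dividend-adjusted growth = e^(0.12−0.02) = 1.1052.
Risk-neutral probability p = (1.1052 − 0.95)/(1.35 − 0.95) = 0.1552/0.4000 = 0.3879

p = 0.3879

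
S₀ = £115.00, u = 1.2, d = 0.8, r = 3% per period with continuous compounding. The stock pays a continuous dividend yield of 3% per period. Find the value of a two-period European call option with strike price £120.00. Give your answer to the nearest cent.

Per-period risk-free factor R = e^0.03 = 1.0305; dividend-adjusted growth = e^(0.03−0.03) = 1.0000.
Risk-neutral probability p = (1.0000 − 0.8)/(1.2 − 0.8) = 0.2000/0.4000 = 0.5000
Terminal stock prices: S_uu = 165.6, S_ud = 110.4, S_dd = 73.6
Terminal payoffs (S − K): max(45.6, 0) = 45.6, max(-9.6, 0) = 0, max(-46.4, 0) = 0
Node u (S = 138): V_u = e^(−0.03)·[0.5000·45.6000 + 0.5000·0.0000] = 22.1262
Node d (S = 92): V_d = e^(−0.03)·[0.5000·0.0000 + 0.5000·0.0000] = 0.0000
Node 0 (S = 115): V_0 = e^(−0.03)·[0.5000·22.1262 + 0.5000·0.0000] = 10.7361

£10.74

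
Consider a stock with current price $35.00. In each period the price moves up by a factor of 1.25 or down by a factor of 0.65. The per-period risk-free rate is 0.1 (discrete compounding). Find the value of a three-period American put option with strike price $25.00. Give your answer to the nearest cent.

$0.99

Risk-neutral probability p = (1 + 0.1 − 0.65)/(1.25 − 0.65) = 0.4500/0.6000 = 0.7500
Terminal stock prices: S_uuu = 68.36, S_uud = 35.55, S_udd = 18.48, S_ddd = 9.612
Terminal payoffs (K − S): max(-43.36, 0) = 0, max(-10.55, 0) = 0, max(6.516, 0) = 6.516, max(15.39, 0) = 15.39
Node uu (S = 54.69): continuation = 1/1.1·[0.7500·0.0000 + 0.2500·0.0000] = 0.0000; exercise value = 0.0000 ≤ continuation, so V_uu = 0.0000
Node ud (S = 28.44): continuation = 1/1.1·[0.7500·0.0000 + 0.2500·6.5156] = 1.4808; exercise value = 0.0000 ≤ continuation, so V_ud = 1.4808
Node dd (S = 14.79): continuation = 1/1.1·[0.7500·6.5156 + 0.2500·15.3881] = 7.9398; exercise value = 10.2125 > continuation, so V_dd = 10.2125 (exercise)
Node u (S = 43.75): continuation = 1/1.1·[0.7500·0.0000 + 0.2500·1.4808] = 0.3366; exercise value = 0.0000 ≤ continuation, so V_u = 0.3366
Node d (S = 22.75): continuation = 1/1.1·[0.7500·1.4808 + 0.2500·10.2125] = 3.3307; exercise value = 2.2500 ≤ continuation, so V_d = 3.3307
Node 0 (S = 35): continuation = 1/1.1·[0.7500·0.3366 + 0.2500·3.3307] = 0.9864; exercise value = 0.0000 ≤ continuation, so V_0 = 0.9864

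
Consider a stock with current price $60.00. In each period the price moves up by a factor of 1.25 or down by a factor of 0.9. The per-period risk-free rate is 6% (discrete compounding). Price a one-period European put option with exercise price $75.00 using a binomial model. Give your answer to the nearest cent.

$10.75

Risk-neutral probability p = (1 + 0.06 − 0.9)/(1.25 − 0.9) = 0.1600/0.3500 = 0.4571
Terminal stock prices: S_u = 75, S_d = 54
Terminal payoffs (K − S): max(0, 0) = 0, max(21, 0) = 21
Node 0 (S = 60): V_0 = 1/1.06·[0.4571·0.0000 + 0.5429·21.0000] = 10.7547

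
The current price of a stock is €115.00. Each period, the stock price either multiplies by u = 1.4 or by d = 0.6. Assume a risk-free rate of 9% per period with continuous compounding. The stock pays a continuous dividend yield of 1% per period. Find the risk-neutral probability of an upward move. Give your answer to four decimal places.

p = 0.6041

Per-period risk-free factor R = e^0.09 = 1.0942; dividend-adjusted growth = e^(0.09−0.01) = 1.0833.
Risk-neutral probability p = (1.0833 − 0.6)/(1.4 − 0.6) = 0.4833/0.8000 = 0.6041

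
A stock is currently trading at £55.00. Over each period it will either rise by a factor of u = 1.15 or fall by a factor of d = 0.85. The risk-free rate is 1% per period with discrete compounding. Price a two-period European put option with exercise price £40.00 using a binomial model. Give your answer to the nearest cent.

£0.06

Risk-neutral probability p = (1 + 0.01 − 0.85)/(1.15 − 0.85) = 0.1600/0.3000 = 0.5333
Terminal stock prices: S_uu = 72.74, S_ud = 53.76, S_dd = 39.74
Terminal payoffs (K − S): max(-32.74, 0) = 0, max(-13.76, 0) = 0, max(0.2625, 0) = 0.2625
Node u (S = 63.25): V_u = 1/1.01·[0.5333·0.0000 + 0.4667·0.0000] = 0.0000
Node d (S = 46.75): V_d = 1/1.01·[0.5333·0.0000 + 0.4667·0.2625] = 0.1213
Node 0 (S = 55): V_0 = 1/1.01·[0.5333·0.0000 + 0.4667·0.1213] = 0.0560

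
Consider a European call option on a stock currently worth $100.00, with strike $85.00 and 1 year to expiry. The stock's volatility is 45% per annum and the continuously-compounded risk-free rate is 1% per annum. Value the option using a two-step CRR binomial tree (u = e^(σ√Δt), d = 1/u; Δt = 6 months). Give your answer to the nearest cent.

CRR parameters: u = e^(σ√Δt) = e^(0.45·√0.5) = 1.3746, d = 1/u = 0.7275
Per-period rate: rΔt = 0.01·0.5 = 0.005, so R = e^0.005 = 1.0050
Risk-neutral probability p = (e^0.005 − 0.7275)/(1.3746 − 0.7275) = 0.2776/0.6472 = 0.4289
Terminal stock prices: S_uu = 189, S_ud = 100, S_dd = 52.92
Terminal payoffs (S − K): max(104, 0) = 104, max(15, 0) = 15, max(-32.08, 0) = 0
Node u (S = 137.5): V_u = e^(−0.005)·[0.4289·103.9658 + 0.5711·15.0000] = 52.8888
Node d (S = 72.75): V_d = e^(−0.005)·[0.4289·15.0000 + 0.5711·0.0000] = 6.4008
Node 0 (S = 100): V_0 = e^(−0.005)·[0.4289·52.8888 + 0.5711·6.4008] = 26.2063

$26.21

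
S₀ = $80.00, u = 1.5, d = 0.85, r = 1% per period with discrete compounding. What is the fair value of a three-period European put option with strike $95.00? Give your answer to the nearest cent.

$22.45

Risk-neutral probability p = (1 + 0.01 − 0.85)/(1.5 − 0.85) = 0.1600/0.6500 = 0.2462
Terminal stock prices: S_uuu = 270, S_uud = 153, S_udd = 86.7, S_ddd = 49.13
Terminal payoffs (K − S): max(-175, 0) = 0, max(-58, 0) = 0, max(8.3, 0) = 8.3, max(45.87, 0) = 45.87
Node uu (S = 180): V_uu = 1/1.01·[0.2462·0.0000 + 0.7538·0.0000] = 0.0000
Node ud (S = 102): V_ud = 1/1.01·[0.2462·0.0000 + 0.7538·8.3000] = 6.1950
Node dd (S = 57.8): V_dd = 1/1.01·[0.2462·8.3000 + 0.7538·45.8700] = 36.2594
Node u (S = 120): V_u = 1/1.01·[0.2462·0.0000 + 0.7538·6.1950] = 4.6238
Node d (S = 68): V_d = 1/1.01·[0.2462·6.1950 + 0.7538·36.2594] = 28.5732
Node 0 (S = 80): V_0 = 1/1.01·[0.2462·4.6238 + 0.7538·28.5732] = 22.4534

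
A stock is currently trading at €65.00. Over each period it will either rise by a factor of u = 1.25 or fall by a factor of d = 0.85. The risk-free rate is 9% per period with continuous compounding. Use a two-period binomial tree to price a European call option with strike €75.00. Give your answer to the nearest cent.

€8.27

Risk-neutral probability p = (e^0.09 − 0.85)/(1.25 − 0.85) = 0.2442/0.4000 = 0.6104
Terminal stock prices: S_uu = 101.6, S_ud = 69.06, S_dd = 46.96
Terminal payoffs (S − K): max(26.56, 0) = 26.56, max(-5.938, 0) = 0, max(-28.04, 0) = 0
Node u (S = 81.25): V_u = e^(−0.09)·[0.6104·26.5625 + 0.3896·0.0000] = 14.8191
Node d (S = 55.25): V_d = e^(−0.09)·[0.6104·0.0000 + 0.3896·0.0000] = 0.0000
Node 0 (S = 65): V_0 = e^(−0.09)·[0.6104·14.8191 + 0.3896·0.0000] = 8.2675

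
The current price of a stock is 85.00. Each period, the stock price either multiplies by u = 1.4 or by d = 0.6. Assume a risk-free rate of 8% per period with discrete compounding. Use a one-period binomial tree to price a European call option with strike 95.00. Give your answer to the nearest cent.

13.33

Risk-neutral probability p = (1 + 0.08 − 0.6)/(1.4 − 0.6) = 0.4800/0.8000 = 0.6000
Terminal stock prices: S_u = 119, S_d = 51
Terminal payoffs (S − K): max(24, 0) = 24, max(-44, 0) = 0
Node 0 (S = 85): V_0 = 1/1.08·[0.6000·24.0000 + 0.4000·0.0000] = 13.3333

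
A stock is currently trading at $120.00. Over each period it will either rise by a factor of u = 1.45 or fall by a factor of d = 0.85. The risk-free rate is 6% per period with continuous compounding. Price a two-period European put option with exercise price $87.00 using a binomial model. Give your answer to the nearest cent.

Risk-neutral probability p = (e^0.06 − 0.85)/(1.45 − 0.85) = 0.2118/0.6000 = 0.3531
Terminal stock prices: S_uu = 252.3, S_ud = 147.9, S_dd = 86.7
Terminal payoffs (K − S): max(-165.3, 0) = 0, max(-60.9, 0) = 0, max(0.3, 0) = 0.3
Node u (S = 174): V_u = e^(−0.06)·[0.3531·0.0000 + 0.6469·0.0000] = 0.0000
Node d (S = 102): V_d = e^(−0.06)·[0.3531·0.0000 + 0.6469·0.3000] = 0.1828
Node 0 (S = 120): V_0 = e^(−0.06)·[0.3531·0.0000 + 0.6469·0.1828] = 0.1114

$0.11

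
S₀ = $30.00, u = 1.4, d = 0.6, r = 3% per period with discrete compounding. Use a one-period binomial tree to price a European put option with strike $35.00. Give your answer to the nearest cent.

Risk-neutral probability p = (1 + 0.03 − 0.6)/(1.4 − 0.6) = 0.4300/0.8000 = 0.5375
Terminal stock prices: S_u = 42, S_d = 18
Terminal payoffs (K − S): max(-7, 0) = 0, max(17, 0) = 17
Node 0 (S = 30): V_0 = 1/1.03·[0.5375·0.0000 + 0.4625·17.0000] = 7.6335

$7.63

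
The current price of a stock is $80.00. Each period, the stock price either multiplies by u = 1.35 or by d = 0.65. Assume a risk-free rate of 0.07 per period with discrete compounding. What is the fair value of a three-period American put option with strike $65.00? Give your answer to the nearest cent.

$7.40

Risk-neutral probability p = (1 + 0.07 − 0.65)/(1.35 − 0.65) = 0.4200/0.7000 = 0.6000
Terminal stock prices: S_uuu = 196.8, S_uud = 94.77, S_udd = 45.63, S_ddd = 21.97
Terminal payoffs (K − S): max(-131.8, 0) = 0, max(-29.77, 0) = 0, max(19.37, 0) = 19.37, max(43.03, 0) = 43.03
Node uu (S = 145.8): continuation = 1/1.07·[0.6000·0.0000 + 0.4000·0.0000] = 0.0000; exercise value = 0.0000 ≤ continuation, so V_uu = 0.0000
Node ud (S = 70.2): continuation = 1/1.07·[0.6000·0.0000 + 0.4000·19.3700] = 7.2411; exercise value = 0.0000 ≤ continuation, so V_ud = 7.2411
Node dd (S = 33.8): continuation = 1/1.07·[0.6000·19.3700 + 0.4000·43.0300] = 26.9477; exercise value = 31.2000 > continuation, so V_dd = 31.2000 (exercise)
Node u (S = 108): continuation = 1/1.07·[0.6000·0.0000 + 0.4000·7.2411] = 2.7070; exercise value = 0.0000 ≤ continuation, so V_u = 2.7070
Node d (S = 52): continuation = 1/1.07·[0.6000·7.2411 + 0.4000·31.2000] = 15.7240; exercise value = 13.0000 ≤ continuation, so V_d = 15.7240
Node 0 (S = 80): continuation = 1/1.07·[0.6000·2.7070 + 0.4000·15.7240] = 7.3961; exercise value = 0.0000 ≤ continuation, so V_0 = 7.3961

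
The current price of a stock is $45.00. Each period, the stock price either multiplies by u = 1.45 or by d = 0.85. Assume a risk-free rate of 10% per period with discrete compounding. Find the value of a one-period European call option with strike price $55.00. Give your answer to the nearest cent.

Risk-neutral probability p = (1 + 0.1 − 0.85)/(1.45 − 0.85) = 0.2500/0.6000 = 0.4167
Terminal stock prices: S_u = 65.25, S_d = 38.25
Terminal payoffs (S − K): max(10.25, 0) = 10.25, max(-16.75, 0) = 0
Node 0 (S = 45): V_0 = 1/1.1·[0.4167·10.2500 + 0.5833·0.0000] = 3.8826

$3.88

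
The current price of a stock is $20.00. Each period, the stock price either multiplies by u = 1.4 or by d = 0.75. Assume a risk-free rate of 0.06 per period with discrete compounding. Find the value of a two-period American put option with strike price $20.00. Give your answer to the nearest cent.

Risk-neutral probability p = (1 + 0.06 − 0.75)/(1.4 − 0.75) = 0.3100/0.6500 = 0.4769
Terminal stock prices: S_uu = 39.2, S_ud = 21, S_dd = 11.25
Terminal payoffs (K − S): max(-19.2, 0) = 0, max(-1, 0) = 0, max(8.75, 0) = 8.75
Node u (S = 28): continuation = 1/1.06·[0.4769·0.0000 + 0.5231·0.0000] = 0.0000; exercise value = 0.0000 ≤ continuation, so V_u = 0.0000
Node d (S = 15): continuation = 1/1.06·[0.4769·0.0000 + 0.5231·8.7500] = 4.3179; exercise value = 5.0000 > continuation, so V_d = 5.0000 (exercise)
Node 0 (S = 20): continuation = 1/1.06·[0.4769·0.0000 + 0.5231·5.0000] = 2.4673; exercise value = 0.0000 ≤ continuation, so V_0 = 2.4673

$2.47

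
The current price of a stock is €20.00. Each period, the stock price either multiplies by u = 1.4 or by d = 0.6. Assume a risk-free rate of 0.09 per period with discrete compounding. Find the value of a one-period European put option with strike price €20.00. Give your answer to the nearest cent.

€2.84

Risk-neutral probability p = (1 + 0.09 − 0.6)/(1.4 − 0.6) = 0.4900/0.8000 = 0.6125
Terminal stock prices: S_u = 28, S_d = 12
Terminal payoffs (K − S): max(-8, 0) = 0, max(8, 0) = 8
Node 0 (S = 20): V_0 = 1/1.09·[0.6125·0.0000 + 0.3875·8.0000] = 2.8440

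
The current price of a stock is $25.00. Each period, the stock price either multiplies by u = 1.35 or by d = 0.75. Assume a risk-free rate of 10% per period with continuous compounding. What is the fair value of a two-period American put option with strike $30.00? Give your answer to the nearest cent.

Risk-neutral probability p = (e^0.1 − 0.75)/(1.35 − 0.75) = 0.3552/0.6000 = 0.5920
Terminal stock prices: S_uu = 45.56, S_ud = 25.31, S_dd = 14.06
Terminal payoffs (K − S): max(-15.56, 0) = 0, max(4.688, 0) = 4.688, max(15.94, 0) = 15.94
Node u (S = 33.75): continuation = e^(−0.1)·[0.5920·0.0000 + 0.4080·4.6875] = 1.7307; exercise value = 0.0000 ≤ continuation, so V_u = 1.7307
Node d (S = 18.75): continuation = e^(−0.1)·[0.5920·4.6875 + 0.4080·15.9375] = 8.3951; exercise value = 11.2500 > continuation, so V_d = 11.2500 (exercise)
Node 0 (S = 25): continuation = e^(−0.1)·[0.5920·1.7307 + 0.4080·11.2500] = 5.0807; exercise value = 5.0000 ≤ continuation, so V_0 = 5.0807

$5.08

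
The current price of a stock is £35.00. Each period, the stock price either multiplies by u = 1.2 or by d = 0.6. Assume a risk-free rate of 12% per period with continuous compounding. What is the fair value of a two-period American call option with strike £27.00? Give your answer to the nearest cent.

£14.23

Risk-neutral probability p = (e^0.12 − 0.6)/(1.2 − 0.6) = 0.5275/0.6000 = 0.8792
Terminal stock prices: S_uu = 50.4, S_ud = 25.2, S_dd = 12.6
Terminal payoffs (S − K): max(23.4, 0) = 23.4, max(-1.8, 0) = 0, max(-14.4, 0) = 0
Node u (S = 42): continuation = e^(−0.12)·[0.8792·23.4000 + 0.1208·0.0000] = 18.2461; exercise value = 15.0000 ≤ continuation, so V_u = 18.2461
Node d (S = 21): continuation = e^(−0.12)·[0.8792·0.0000 + 0.1208·0.0000] = 0.0000; exercise value = 0.0000 ≤ continuation, so V_d = 0.0000
Node 0 (S = 35): continuation = e^(−0.12)·[0.8792·18.2461 + 0.1208·0.0000] = 14.2273; exercise value = 8.0000 ≤ continuation, so V_0 = 14.2273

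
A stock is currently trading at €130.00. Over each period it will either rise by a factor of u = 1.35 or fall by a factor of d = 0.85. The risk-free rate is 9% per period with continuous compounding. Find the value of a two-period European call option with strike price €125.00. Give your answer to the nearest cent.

Risk-neutral probability p = (e^0.09 − 0.85)/(1.35 − 0.85) = 0.2442/0.5000 = 0.4883
Terminal stock prices: S_uu = 236.9, S_ud = 149.2, S_dd = 93.92
Terminal payoffs (S − K): max(111.9, 0) = 111.9, max(24.17, 0) = 24.17, max(-31.08, 0) = 0
Node u (S = 175.5): V_u = e^(−0.09)·[0.4883·111.9250 + 0.5117·24.1750] = 61.2586
Node d (S = 110.5): V_d = e^(−0.09)·[0.4883·24.1750 + 0.5117·0.0000] = 10.7897
Node 0 (S = 130): V_0 = e^(−0.09)·[0.4883·61.2586 + 0.5117·10.7897] = 32.3862

€32.39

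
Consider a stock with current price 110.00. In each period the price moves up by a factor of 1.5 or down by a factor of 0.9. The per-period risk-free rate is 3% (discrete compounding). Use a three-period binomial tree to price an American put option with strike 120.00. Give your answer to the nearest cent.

Risk-neutral probability p = (1 + 0.03 − 0.9)/(1.5 − 0.9) = 0.1300/0.6000 = 0.2167
Terminal stock prices: S_uuu = 371.2, S_uud = 222.8, S_udd = 133.7, S_ddd = 80.19
Terminal payoffs (K − S): max(-251.2, 0) = 0, max(-102.8, 0) = 0, max(-13.65, 0) = 0, max(39.81, 0) = 39.81
Node uu (S = 247.5): continuation = 1/1.03·[0.2167·0.0000 + 0.7833·0.0000] = 0.0000; exercise value = 0.0000 ≤ continuation, so V_uu = 0.0000
Node ud (S = 148.5): continuation = 1/1.03·[0.2167·0.0000 + 0.7833·0.0000] = 0.0000; exercise value = 0.0000 ≤ continuation, so V_ud = 0.0000
Node dd (S = 89.1): continuation = 1/1.03·[0.2167·0.0000 + 0.7833·39.8100] = 30.2762; exercise value = 30.9000 > continuation, so V_dd = 30.9000 (exercise)
Node u (S = 165): continuation = 1/1.03·[0.2167·0.0000 + 0.7833·0.0000] = 0.0000; exercise value = 0.0000 ≤ continuation, so V_u = 0.0000
Node d (S = 99): continuation = 1/1.03·[0.2167·0.0000 + 0.7833·30.9000] = 23.5000; exercise value = 21.0000 ≤ continuation, so V_d = 23.5000
Node 0 (S = 110): continuation = 1/1.03·[0.2167·0.0000 + 0.7833·23.5000] = 17.8722; exercise value = 10.0000 ≤ continuation, so V_0 = 17.8722

17.87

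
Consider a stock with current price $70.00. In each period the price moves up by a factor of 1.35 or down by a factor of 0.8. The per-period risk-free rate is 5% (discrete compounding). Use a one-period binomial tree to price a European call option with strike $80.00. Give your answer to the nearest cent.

Risk-neutral probability p = (1 + 0.05 − 0.8)/(1.35 − 0.8) = 0.2500/0.5500 = 0.4545
Terminal stock prices: S_u = 94.5, S_d = 56
Terminal payoffs (S − K): max(14.5, 0) = 14.5, max(-24, 0) = 0
Node 0 (S = 70): V_0 = 1/1.05·[0.4545·14.5000 + 0.5455·0.0000] = 6.2771

$6.28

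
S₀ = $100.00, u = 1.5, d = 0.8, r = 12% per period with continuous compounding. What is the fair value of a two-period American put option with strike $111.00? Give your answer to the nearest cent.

$14.63

Risk-neutral probability p = (e^0.12 − 0.8)/(1.5 − 0.8) = 0.3275/0.7000 = 0.4679
Terminal stock prices: S_uu = 225, S_ud = 120, S_dd = 64
Terminal payoffs (K − S): max(-114, 0) = 0, max(-9, 0) = 0, max(47, 0) = 47
Node u (S = 150): continuation = e^(−0.12)·[0.4679·0.0000 + 0.5321·0.0000] = 0.0000; exercise value = 0.0000 ≤ continuation, so V_u = 0.0000
Node d (S = 80): continuation = e^(−0.12)·[0.4679·0.0000 + 0.5321·47.0000] = 22.1827; exercise value = 31.0000 > continuation, so V_d = 31.0000 (exercise)
Node 0 (S = 100): continuation = e^(−0.12)·[0.4679·0.0000 + 0.5321·31.0000] = 14.6311; exercise value = 11.0000 ≤ continuation, so V_0 = 14.6311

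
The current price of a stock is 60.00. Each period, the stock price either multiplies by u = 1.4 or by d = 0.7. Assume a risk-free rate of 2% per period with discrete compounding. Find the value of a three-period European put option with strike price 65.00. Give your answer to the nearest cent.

Risk-neutral probability p = (1 + 0.02 − 0.7)/(1.4 − 0.7) = 0.3200/0.7000 = 0.4571
Terminal stock prices: S_uuu = 164.6, S_uud = 82.32, S_udd = 41.16, S_ddd = 20.58
Terminal payoffs (K − S): max(-99.64, 0) = 0, max(-17.32, 0) = 0, max(23.84, 0) = 23.84, max(44.42, 0) = 44.42
Node uu (S = 117.6): V_uu = 1/1.02·[0.4571·0.0000 + 0.5429·0.0000] = 0.0000
Node ud (S = 58.8): V_ud = 1/1.02·[0.4571·0.0000 + 0.5429·23.8400] = 12.6880
Node dd (S = 29.4): V_dd = 1/1.02·[0.4571·23.8400 + 0.5429·44.4200] = 34.3255
Node u (S = 84): V_u = 1/1.02·[0.4571·0.0000 + 0.5429·12.6880] = 6.7527
Node d (S = 42): V_d = 1/1.02·[0.4571·12.6880 + 0.5429·34.3255] = 23.9549
Node 0 (S = 60): V_0 = 1/1.02·[0.4571·6.7527 + 0.5429·23.9549] = 15.7755

15.78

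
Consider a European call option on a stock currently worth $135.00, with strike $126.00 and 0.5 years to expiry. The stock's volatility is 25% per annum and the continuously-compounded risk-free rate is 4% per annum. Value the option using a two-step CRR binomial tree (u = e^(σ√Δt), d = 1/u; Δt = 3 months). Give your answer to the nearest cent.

CRR parameters: u = e^(σ√Δt) = e^(0.25·√0.25) = 1.1331, d = 1/u = 0.8825
Per-period rate: rΔt = 0.04·0.25 = 0.01, so R = e^0.01 = 1.0101
Risk-neutral probability p = (e^0.01 − 0.8825)/(1.1331 − 0.8825) = 0.1276/0.2507 = 0.5089
Terminal stock prices: S_uu = 173.3, S_ud = 135, S_dd = 105.1
Terminal payoffs (S − K): max(47.34, 0) = 47.34, max(9, 0) = 9, max(-20.86, 0) = 0
Node u (S = 153): V_u = e^(−0.01)·[0.5089·47.3434 + 0.4911·9.0000] = 28.2288
Node d (S = 119.1): V_d = e^(−0.01)·[0.5089·9.0000 + 0.4911·0.0000] = 4.5344
Node 0 (S = 135): V_0 = e^(−0.01)·[0.5089·28.2288 + 0.4911·4.5344] = 16.4271

$16.43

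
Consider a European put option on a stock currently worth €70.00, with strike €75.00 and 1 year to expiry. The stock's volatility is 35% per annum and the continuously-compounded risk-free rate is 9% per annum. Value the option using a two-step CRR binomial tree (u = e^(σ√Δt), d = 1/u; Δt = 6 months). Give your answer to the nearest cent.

CRR parameters: u = e^(σ√Δt) = e^(0.35·√0.5) = 1.2808, d = 1/u = 0.7808
Per-period rate: rΔt = 0.09·0.5 = 0.045, so R = e^0.045 = 1.0460
Risk-neutral probability p = (e^0.045 − 0.7808)/(1.2808 − 0.7808) = 0.2653/0.5000 = 0.5305
Terminal stock prices: S_uu = 114.8, S_ud = 70, S_dd = 42.67
Terminal payoffs (K − S): max(-39.83, 0) = 0, max(5, 0) = 5, max(32.33, 0) = 32.33
Node u (S = 89.66): V_u = e^(−0.045)·[0.5305·0.0000 + 0.4695·5.0000] = 2.2443
Node d (S = 54.65): V_d = e^(−0.045)·[0.5305·5.0000 + 0.4695·32.3290] = 17.0466
Node 0 (S = 70): V_0 = e^(−0.045)·[0.5305·2.2443 + 0.4695·17.0466] = 8.7895

€8.79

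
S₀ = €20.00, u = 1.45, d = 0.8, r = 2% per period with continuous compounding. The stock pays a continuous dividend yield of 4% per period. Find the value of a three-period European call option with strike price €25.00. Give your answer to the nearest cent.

€2.08

Per-period risk-free factor R = e^0.02 = 1.0202; dividend-adjusted growth = e^(0.02−0.04) = 0.9802.
Risk-neutral probability p = (0.9802 − 0.8)/(1.45 − 0.8) = 0.1802/0.6500 = 0.2772
Terminal stock prices: S_uuu = 60.97, S_uud = 33.64, S_udd = 18.56, S_ddd = 10.24
Terminal payoffs (S − K): max(35.97, 0) = 35.97, max(8.64, 0) = 8.64, max(-6.44, 0) = 0, max(-14.76, 0) = 0
Node uu (S = 42.05): V_uu = e^(−0.02)·[0.2772·35.9725 + 0.7228·8.6400] = 15.8962
Node ud (S = 23.2): V_ud = e^(−0.02)·[0.2772·8.6400 + 0.7228·0.0000] = 2.3478
Node dd (S = 12.8): V_dd = e^(−0.02)·[0.2772·0.0000 + 0.7228·0.0000] = 0.0000
Node u (S = 29): V_u = e^(−0.02)·[0.2772·15.8962 + 0.7228·2.3478] = 5.9830
Node d (S = 16): V_d = e^(−0.02)·[0.2772·2.3478 + 0.7228·0.0000] = 0.6380
Node 0 (S = 20): V_0 = e^(−0.02)·[0.2772·5.9830 + 0.7228·0.6380] = 2.0778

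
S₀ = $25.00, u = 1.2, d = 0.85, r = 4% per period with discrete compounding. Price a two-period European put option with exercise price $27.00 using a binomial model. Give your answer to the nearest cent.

$2.42

Risk-neutral probability p = (1 + 0.04 − 0.85)/(1.2 − 0.85) = 0.1900/0.3500 = 0.5429
Terminal stock prices: S_uu = 36, S_ud = 25.5, S_dd = 18.06
Terminal payoffs (K − S): max(-9, 0) = 0, max(1.5, 0) = 1.5, max(8.938, 0) = 8.938
Node u (S = 30): V_u = 1/1.04·[0.5429·0.0000 + 0.4571·1.5000] = 0.6593
Node d (S = 21.25): V_d = 1/1.04·[0.5429·1.5000 + 0.4571·8.9375] = 4.7115
Node 0 (S = 25): V_0 = 1/1.04·[0.5429·0.6593 + 0.4571·4.7115] = 2.4152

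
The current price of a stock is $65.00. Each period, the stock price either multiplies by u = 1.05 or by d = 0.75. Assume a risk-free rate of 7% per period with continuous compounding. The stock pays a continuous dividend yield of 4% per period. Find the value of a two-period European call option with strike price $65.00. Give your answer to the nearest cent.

$5.06

Per-period risk-free factor R = e^0.07 = 1.0725; dividend-adjusted growth = e^(0.07−0.04) = 1.0305.
Risk-neutral probability p = (1.0305 − 0.75)/(1.05 − 0.75) = 0.2805/0.3000 = 0.9348
Terminal stock prices: S_uu = 71.66, S_ud = 51.19, S_dd = 36.56
Terminal payoffs (S − K): max(6.663, 0) = 6.663, max(-13.81, 0) = 0, max(-28.44, 0) = 0
Node u (S = 68.25): V_u = e^(−0.07)·[0.9348·6.6625 + 0.0652·0.0000] = 5.8073
Node d (S = 48.75): V_d = e^(−0.07)·[0.9348·0.0000 + 0.0652·0.0000] = 0.0000
Node 0 (S = 65): V_0 = e^(−0.07)·[0.9348·5.8073 + 0.0652·0.0000] = 5.0620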